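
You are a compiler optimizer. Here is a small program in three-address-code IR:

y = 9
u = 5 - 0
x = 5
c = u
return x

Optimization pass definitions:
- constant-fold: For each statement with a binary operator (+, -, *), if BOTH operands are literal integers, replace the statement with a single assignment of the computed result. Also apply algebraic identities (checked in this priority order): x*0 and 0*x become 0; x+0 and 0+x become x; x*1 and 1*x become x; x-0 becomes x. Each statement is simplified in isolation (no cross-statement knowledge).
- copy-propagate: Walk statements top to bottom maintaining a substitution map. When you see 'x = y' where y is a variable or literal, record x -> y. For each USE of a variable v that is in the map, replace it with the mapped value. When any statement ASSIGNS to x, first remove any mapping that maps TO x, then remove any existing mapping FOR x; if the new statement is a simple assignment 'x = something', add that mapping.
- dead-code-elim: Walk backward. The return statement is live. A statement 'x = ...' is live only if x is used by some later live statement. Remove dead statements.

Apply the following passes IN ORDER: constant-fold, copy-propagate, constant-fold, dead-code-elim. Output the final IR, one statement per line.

Answer: return 5

Derivation:
Initial IR:
  y = 9
  u = 5 - 0
  x = 5
  c = u
  return x
After constant-fold (5 stmts):
  y = 9
  u = 5
  x = 5
  c = u
  return x
After copy-propagate (5 stmts):
  y = 9
  u = 5
  x = 5
  c = 5
  return 5
After constant-fold (5 stmts):
  y = 9
  u = 5
  x = 5
  c = 5
  return 5
After dead-code-elim (1 stmts):
  return 5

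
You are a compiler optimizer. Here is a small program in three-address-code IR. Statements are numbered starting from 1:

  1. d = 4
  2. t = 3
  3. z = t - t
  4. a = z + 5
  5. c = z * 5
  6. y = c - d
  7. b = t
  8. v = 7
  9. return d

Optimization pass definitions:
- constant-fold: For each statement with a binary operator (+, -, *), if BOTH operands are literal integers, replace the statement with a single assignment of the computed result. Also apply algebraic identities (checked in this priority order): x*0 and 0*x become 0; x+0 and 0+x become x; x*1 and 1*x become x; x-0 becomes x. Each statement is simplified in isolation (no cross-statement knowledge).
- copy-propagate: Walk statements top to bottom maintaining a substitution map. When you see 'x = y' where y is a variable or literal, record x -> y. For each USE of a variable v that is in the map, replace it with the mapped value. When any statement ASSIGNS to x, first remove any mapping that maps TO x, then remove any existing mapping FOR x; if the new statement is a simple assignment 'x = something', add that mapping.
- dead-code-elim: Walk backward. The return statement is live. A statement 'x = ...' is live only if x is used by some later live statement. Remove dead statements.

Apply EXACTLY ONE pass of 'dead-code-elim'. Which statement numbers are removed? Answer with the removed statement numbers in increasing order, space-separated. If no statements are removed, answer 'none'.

Backward liveness scan:
Stmt 1 'd = 4': KEEP (d is live); live-in = []
Stmt 2 't = 3': DEAD (t not in live set ['d'])
Stmt 3 'z = t - t': DEAD (z not in live set ['d'])
Stmt 4 'a = z + 5': DEAD (a not in live set ['d'])
Stmt 5 'c = z * 5': DEAD (c not in live set ['d'])
Stmt 6 'y = c - d': DEAD (y not in live set ['d'])
Stmt 7 'b = t': DEAD (b not in live set ['d'])
Stmt 8 'v = 7': DEAD (v not in live set ['d'])
Stmt 9 'return d': KEEP (return); live-in = ['d']
Removed statement numbers: [2, 3, 4, 5, 6, 7, 8]
Surviving IR:
  d = 4
  return d

Answer: 2 3 4 5 6 7 8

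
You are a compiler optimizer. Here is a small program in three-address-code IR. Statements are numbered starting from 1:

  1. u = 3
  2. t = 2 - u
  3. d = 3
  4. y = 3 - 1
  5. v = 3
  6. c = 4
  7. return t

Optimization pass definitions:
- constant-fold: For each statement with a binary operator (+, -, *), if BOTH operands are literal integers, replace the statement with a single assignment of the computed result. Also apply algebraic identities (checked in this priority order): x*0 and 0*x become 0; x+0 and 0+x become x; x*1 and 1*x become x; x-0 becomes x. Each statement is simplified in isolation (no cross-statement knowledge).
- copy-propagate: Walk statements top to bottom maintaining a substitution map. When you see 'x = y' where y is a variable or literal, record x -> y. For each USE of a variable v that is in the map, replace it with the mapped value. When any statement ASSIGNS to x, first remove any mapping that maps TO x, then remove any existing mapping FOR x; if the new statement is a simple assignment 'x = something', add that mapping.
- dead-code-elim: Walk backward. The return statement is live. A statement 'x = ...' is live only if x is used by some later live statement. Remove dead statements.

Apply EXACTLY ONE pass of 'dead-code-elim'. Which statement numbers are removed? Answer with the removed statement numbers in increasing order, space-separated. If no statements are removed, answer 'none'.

Backward liveness scan:
Stmt 1 'u = 3': KEEP (u is live); live-in = []
Stmt 2 't = 2 - u': KEEP (t is live); live-in = ['u']
Stmt 3 'd = 3': DEAD (d not in live set ['t'])
Stmt 4 'y = 3 - 1': DEAD (y not in live set ['t'])
Stmt 5 'v = 3': DEAD (v not in live set ['t'])
Stmt 6 'c = 4': DEAD (c not in live set ['t'])
Stmt 7 'return t': KEEP (return); live-in = ['t']
Removed statement numbers: [3, 4, 5, 6]
Surviving IR:
  u = 3
  t = 2 - u
  return t

Answer: 3 4 5 6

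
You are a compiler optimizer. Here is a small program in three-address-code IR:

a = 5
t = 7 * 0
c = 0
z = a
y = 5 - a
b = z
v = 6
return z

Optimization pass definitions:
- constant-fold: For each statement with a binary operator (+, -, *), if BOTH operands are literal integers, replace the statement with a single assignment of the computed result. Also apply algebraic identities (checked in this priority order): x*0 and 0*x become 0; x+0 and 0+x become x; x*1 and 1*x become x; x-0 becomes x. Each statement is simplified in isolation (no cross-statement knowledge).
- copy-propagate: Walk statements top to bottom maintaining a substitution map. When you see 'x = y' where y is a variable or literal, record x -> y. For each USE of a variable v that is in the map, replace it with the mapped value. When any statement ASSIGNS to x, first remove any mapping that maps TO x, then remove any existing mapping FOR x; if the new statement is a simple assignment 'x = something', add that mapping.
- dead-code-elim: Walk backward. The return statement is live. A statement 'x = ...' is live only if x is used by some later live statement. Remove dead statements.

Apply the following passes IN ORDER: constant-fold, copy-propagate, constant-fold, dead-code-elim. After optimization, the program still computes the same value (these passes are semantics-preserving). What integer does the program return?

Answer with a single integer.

Answer: 5

Derivation:
Initial IR:
  a = 5
  t = 7 * 0
  c = 0
  z = a
  y = 5 - a
  b = z
  v = 6
  return z
After constant-fold (8 stmts):
  a = 5
  t = 0
  c = 0
  z = a
  y = 5 - a
  b = z
  v = 6
  return z
After copy-propagate (8 stmts):
  a = 5
  t = 0
  c = 0
  z = 5
  y = 5 - 5
  b = 5
  v = 6
  return 5
After constant-fold (8 stmts):
  a = 5
  t = 0
  c = 0
  z = 5
  y = 0
  b = 5
  v = 6
  return 5
After dead-code-elim (1 stmts):
  return 5
Evaluate:
  a = 5  =>  a = 5
  t = 7 * 0  =>  t = 0
  c = 0  =>  c = 0
  z = a  =>  z = 5
  y = 5 - a  =>  y = 0
  b = z  =>  b = 5
  v = 6  =>  v = 6
  return z = 5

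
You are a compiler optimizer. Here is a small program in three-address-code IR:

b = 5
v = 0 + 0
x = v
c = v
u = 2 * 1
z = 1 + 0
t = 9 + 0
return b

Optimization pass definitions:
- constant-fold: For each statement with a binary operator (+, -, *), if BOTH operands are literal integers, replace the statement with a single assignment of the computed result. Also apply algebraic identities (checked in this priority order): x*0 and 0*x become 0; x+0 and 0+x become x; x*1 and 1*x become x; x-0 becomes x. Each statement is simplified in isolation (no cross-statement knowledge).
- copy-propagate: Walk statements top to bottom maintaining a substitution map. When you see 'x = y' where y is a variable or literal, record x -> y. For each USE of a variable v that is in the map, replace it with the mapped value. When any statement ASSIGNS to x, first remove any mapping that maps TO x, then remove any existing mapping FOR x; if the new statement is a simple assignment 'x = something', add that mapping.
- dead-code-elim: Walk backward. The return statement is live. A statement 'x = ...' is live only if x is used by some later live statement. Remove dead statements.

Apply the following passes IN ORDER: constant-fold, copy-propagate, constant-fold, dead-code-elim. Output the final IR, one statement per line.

Initial IR:
  b = 5
  v = 0 + 0
  x = v
  c = v
  u = 2 * 1
  z = 1 + 0
  t = 9 + 0
  return b
After constant-fold (8 stmts):
  b = 5
  v = 0
  x = v
  c = v
  u = 2
  z = 1
  t = 9
  return b
After copy-propagate (8 stmts):
  b = 5
  v = 0
  x = 0
  c = 0
  u = 2
  z = 1
  t = 9
  return 5
After constant-fold (8 stmts):
  b = 5
  v = 0
  x = 0
  c = 0
  u = 2
  z = 1
  t = 9
  return 5
After dead-code-elim (1 stmts):
  return 5

Answer: return 5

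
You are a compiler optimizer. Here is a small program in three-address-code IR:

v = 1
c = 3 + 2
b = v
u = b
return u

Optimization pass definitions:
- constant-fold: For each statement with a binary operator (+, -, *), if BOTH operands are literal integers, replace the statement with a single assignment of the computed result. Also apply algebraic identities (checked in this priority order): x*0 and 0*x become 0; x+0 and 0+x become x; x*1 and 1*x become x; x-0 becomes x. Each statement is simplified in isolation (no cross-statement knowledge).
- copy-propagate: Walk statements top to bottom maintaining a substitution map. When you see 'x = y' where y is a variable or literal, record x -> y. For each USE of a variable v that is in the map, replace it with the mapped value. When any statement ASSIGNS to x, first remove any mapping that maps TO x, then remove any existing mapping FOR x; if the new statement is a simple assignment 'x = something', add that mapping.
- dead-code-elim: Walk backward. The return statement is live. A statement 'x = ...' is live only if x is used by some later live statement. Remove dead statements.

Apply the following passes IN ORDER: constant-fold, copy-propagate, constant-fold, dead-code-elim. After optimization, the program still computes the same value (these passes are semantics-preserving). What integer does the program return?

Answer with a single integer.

Initial IR:
  v = 1
  c = 3 + 2
  b = v
  u = b
  return u
After constant-fold (5 stmts):
  v = 1
  c = 5
  b = v
  u = b
  return u
After copy-propagate (5 stmts):
  v = 1
  c = 5
  b = 1
  u = 1
  return 1
After constant-fold (5 stmts):
  v = 1
  c = 5
  b = 1
  u = 1
  return 1
After dead-code-elim (1 stmts):
  return 1
Evaluate:
  v = 1  =>  v = 1
  c = 3 + 2  =>  c = 5
  b = v  =>  b = 1
  u = b  =>  u = 1
  return u = 1

Answer: 1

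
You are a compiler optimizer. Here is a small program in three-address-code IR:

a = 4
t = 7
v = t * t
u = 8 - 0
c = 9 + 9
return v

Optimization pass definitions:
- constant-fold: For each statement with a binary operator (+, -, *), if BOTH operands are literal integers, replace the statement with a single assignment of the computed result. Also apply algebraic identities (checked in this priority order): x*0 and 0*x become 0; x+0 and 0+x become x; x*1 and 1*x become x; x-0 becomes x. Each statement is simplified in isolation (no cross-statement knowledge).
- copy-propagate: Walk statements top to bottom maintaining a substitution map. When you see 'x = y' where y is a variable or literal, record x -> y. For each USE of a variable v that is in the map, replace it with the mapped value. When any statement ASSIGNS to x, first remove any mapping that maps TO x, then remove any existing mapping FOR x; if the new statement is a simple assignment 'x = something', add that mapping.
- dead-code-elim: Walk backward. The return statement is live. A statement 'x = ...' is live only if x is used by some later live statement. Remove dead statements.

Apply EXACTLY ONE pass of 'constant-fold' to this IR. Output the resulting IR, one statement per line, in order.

Answer: a = 4
t = 7
v = t * t
u = 8
c = 18
return v

Derivation:
Applying constant-fold statement-by-statement:
  [1] a = 4  (unchanged)
  [2] t = 7  (unchanged)
  [3] v = t * t  (unchanged)
  [4] u = 8 - 0  -> u = 8
  [5] c = 9 + 9  -> c = 18
  [6] return v  (unchanged)
Result (6 stmts):
  a = 4
  t = 7
  v = t * t
  u = 8
  c = 18
  return v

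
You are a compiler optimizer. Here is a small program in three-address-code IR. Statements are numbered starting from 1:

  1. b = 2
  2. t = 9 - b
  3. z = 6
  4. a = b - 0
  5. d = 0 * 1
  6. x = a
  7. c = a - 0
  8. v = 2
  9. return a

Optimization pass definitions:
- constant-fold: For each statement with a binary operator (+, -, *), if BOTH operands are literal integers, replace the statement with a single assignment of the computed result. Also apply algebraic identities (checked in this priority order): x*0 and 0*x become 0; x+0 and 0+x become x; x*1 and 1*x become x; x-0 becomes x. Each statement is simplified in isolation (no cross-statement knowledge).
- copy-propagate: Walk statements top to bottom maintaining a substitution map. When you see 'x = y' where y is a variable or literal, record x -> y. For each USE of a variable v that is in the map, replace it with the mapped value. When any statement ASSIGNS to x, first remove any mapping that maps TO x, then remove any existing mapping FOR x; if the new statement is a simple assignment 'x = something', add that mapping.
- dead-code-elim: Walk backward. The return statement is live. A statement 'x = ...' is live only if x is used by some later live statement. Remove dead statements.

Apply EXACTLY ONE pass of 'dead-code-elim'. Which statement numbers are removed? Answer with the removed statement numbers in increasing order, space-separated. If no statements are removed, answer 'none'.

Backward liveness scan:
Stmt 1 'b = 2': KEEP (b is live); live-in = []
Stmt 2 't = 9 - b': DEAD (t not in live set ['b'])
Stmt 3 'z = 6': DEAD (z not in live set ['b'])
Stmt 4 'a = b - 0': KEEP (a is live); live-in = ['b']
Stmt 5 'd = 0 * 1': DEAD (d not in live set ['a'])
Stmt 6 'x = a': DEAD (x not in live set ['a'])
Stmt 7 'c = a - 0': DEAD (c not in live set ['a'])
Stmt 8 'v = 2': DEAD (v not in live set ['a'])
Stmt 9 'return a': KEEP (return); live-in = ['a']
Removed statement numbers: [2, 3, 5, 6, 7, 8]
Surviving IR:
  b = 2
  a = b - 0
  return a

Answer: 2 3 5 6 7 8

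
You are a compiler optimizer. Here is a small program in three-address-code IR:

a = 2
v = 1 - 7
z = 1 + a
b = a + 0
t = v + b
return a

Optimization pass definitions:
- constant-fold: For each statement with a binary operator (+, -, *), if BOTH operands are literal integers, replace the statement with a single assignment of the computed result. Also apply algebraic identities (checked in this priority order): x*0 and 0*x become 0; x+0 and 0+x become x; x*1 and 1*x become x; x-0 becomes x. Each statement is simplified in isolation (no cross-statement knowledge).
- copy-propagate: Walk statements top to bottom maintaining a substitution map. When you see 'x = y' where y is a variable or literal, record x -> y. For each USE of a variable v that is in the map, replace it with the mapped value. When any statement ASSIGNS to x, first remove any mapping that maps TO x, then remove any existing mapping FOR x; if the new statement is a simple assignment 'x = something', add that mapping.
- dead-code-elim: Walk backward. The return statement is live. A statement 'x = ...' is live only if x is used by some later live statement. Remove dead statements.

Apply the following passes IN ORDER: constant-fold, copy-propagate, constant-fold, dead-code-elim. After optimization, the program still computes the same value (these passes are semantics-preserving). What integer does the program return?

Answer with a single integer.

Answer: 2

Derivation:
Initial IR:
  a = 2
  v = 1 - 7
  z = 1 + a
  b = a + 0
  t = v + b
  return a
After constant-fold (6 stmts):
  a = 2
  v = -6
  z = 1 + a
  b = a
  t = v + b
  return a
After copy-propagate (6 stmts):
  a = 2
  v = -6
  z = 1 + 2
  b = 2
  t = -6 + 2
  return 2
After constant-fold (6 stmts):
  a = 2
  v = -6
  z = 3
  b = 2
  t = -4
  return 2
After dead-code-elim (1 stmts):
  return 2
Evaluate:
  a = 2  =>  a = 2
  v = 1 - 7  =>  v = -6
  z = 1 + a  =>  z = 3
  b = a + 0  =>  b = 2
  t = v + b  =>  t = -4
  return a = 2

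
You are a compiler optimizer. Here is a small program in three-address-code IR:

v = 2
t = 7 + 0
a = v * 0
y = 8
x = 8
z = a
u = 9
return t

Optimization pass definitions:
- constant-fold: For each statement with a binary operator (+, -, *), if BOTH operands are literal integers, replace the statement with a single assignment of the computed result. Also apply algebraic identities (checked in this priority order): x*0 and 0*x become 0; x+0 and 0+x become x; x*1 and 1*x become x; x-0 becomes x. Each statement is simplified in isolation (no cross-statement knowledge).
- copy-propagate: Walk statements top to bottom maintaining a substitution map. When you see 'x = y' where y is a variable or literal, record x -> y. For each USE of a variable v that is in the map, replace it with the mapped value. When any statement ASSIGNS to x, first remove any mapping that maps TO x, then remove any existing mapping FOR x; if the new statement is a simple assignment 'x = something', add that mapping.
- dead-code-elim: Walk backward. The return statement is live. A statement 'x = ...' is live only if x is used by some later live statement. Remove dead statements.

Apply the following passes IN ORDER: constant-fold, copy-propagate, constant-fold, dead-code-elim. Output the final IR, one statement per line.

Answer: return 7

Derivation:
Initial IR:
  v = 2
  t = 7 + 0
  a = v * 0
  y = 8
  x = 8
  z = a
  u = 9
  return t
After constant-fold (8 stmts):
  v = 2
  t = 7
  a = 0
  y = 8
  x = 8
  z = a
  u = 9
  return t
After copy-propagate (8 stmts):
  v = 2
  t = 7
  a = 0
  y = 8
  x = 8
  z = 0
  u = 9
  return 7
After constant-fold (8 stmts):
  v = 2
  t = 7
  a = 0
  y = 8
  x = 8
  z = 0
  u = 9
  return 7
After dead-code-elim (1 stmts):
  return 7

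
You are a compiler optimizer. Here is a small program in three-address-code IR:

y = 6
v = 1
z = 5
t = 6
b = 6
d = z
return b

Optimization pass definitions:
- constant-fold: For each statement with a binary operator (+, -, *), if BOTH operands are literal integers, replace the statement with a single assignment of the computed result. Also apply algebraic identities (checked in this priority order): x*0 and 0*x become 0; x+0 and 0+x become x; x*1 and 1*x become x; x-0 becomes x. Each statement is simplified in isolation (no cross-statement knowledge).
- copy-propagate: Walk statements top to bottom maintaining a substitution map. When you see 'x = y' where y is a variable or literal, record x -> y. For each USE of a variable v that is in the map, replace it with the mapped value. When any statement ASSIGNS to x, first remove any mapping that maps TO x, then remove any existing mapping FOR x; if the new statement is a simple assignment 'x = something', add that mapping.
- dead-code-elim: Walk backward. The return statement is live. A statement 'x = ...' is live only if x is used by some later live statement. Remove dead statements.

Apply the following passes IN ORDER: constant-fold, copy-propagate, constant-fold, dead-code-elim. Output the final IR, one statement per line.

Answer: return 6

Derivation:
Initial IR:
  y = 6
  v = 1
  z = 5
  t = 6
  b = 6
  d = z
  return b
After constant-fold (7 stmts):
  y = 6
  v = 1
  z = 5
  t = 6
  b = 6
  d = z
  return b
After copy-propagate (7 stmts):
  y = 6
  v = 1
  z = 5
  t = 6
  b = 6
  d = 5
  return 6
After constant-fold (7 stmts):
  y = 6
  v = 1
  z = 5
  t = 6
  b = 6
  d = 5
  return 6
After dead-code-elim (1 stmts):
  return 6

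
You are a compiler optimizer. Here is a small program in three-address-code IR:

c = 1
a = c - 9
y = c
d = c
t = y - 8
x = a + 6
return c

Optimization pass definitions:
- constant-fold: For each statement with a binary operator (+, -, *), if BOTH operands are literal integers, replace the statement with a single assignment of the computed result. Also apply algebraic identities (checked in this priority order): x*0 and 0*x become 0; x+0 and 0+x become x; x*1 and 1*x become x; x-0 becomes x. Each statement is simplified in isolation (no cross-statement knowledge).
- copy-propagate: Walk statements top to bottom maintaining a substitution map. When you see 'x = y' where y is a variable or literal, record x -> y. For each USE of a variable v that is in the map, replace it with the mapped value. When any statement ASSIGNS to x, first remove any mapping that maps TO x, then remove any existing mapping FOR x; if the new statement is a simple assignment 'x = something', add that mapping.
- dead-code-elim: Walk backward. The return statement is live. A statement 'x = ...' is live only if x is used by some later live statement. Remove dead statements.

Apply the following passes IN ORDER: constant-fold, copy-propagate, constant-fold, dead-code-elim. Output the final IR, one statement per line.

Answer: return 1

Derivation:
Initial IR:
  c = 1
  a = c - 9
  y = c
  d = c
  t = y - 8
  x = a + 6
  return c
After constant-fold (7 stmts):
  c = 1
  a = c - 9
  y = c
  d = c
  t = y - 8
  x = a + 6
  return c
After copy-propagate (7 stmts):
  c = 1
  a = 1 - 9
  y = 1
  d = 1
  t = 1 - 8
  x = a + 6
  return 1
After constant-fold (7 stmts):
  c = 1
  a = -8
  y = 1
  d = 1
  t = -7
  x = a + 6
  return 1
After dead-code-elim (1 stmts):
  return 1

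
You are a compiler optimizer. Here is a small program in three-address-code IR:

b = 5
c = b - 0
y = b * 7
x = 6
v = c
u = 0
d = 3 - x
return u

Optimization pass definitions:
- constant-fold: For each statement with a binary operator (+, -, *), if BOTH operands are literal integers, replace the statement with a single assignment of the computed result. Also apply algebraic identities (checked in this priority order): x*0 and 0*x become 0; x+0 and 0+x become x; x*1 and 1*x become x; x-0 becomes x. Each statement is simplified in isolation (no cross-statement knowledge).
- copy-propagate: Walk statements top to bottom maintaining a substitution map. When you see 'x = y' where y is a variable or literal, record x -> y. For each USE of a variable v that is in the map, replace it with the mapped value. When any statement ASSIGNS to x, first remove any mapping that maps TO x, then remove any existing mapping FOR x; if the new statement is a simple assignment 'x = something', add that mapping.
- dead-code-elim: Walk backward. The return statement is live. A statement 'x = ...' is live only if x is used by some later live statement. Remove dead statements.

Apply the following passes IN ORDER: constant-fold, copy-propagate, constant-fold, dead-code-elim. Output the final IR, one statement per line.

Answer: return 0

Derivation:
Initial IR:
  b = 5
  c = b - 0
  y = b * 7
  x = 6
  v = c
  u = 0
  d = 3 - x
  return u
After constant-fold (8 stmts):
  b = 5
  c = b
  y = b * 7
  x = 6
  v = c
  u = 0
  d = 3 - x
  return u
After copy-propagate (8 stmts):
  b = 5
  c = 5
  y = 5 * 7
  x = 6
  v = 5
  u = 0
  d = 3 - 6
  return 0
After constant-fold (8 stmts):
  b = 5
  c = 5
  y = 35
  x = 6
  v = 5
  u = 0
  d = -3
  return 0
After dead-code-elim (1 stmts):
  return 0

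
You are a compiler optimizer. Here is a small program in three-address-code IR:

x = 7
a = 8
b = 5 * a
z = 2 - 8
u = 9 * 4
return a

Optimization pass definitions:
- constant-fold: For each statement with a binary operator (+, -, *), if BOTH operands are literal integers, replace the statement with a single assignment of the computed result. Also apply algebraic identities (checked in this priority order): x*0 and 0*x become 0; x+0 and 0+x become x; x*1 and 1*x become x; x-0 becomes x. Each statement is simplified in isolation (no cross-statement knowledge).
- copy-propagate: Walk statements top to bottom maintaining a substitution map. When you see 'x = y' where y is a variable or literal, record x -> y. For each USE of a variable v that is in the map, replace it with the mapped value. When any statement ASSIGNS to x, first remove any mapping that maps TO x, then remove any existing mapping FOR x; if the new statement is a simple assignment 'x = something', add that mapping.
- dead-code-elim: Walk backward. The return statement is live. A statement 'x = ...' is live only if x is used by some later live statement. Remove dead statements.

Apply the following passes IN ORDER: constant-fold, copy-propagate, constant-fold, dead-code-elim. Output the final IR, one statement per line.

Answer: return 8

Derivation:
Initial IR:
  x = 7
  a = 8
  b = 5 * a
  z = 2 - 8
  u = 9 * 4
  return a
After constant-fold (6 stmts):
  x = 7
  a = 8
  b = 5 * a
  z = -6
  u = 36
  return a
After copy-propagate (6 stmts):
  x = 7
  a = 8
  b = 5 * 8
  z = -6
  u = 36
  return 8
After constant-fold (6 stmts):
  x = 7
  a = 8
  b = 40
  z = -6
  u = 36
  return 8
After dead-code-elim (1 stmts):
  return 8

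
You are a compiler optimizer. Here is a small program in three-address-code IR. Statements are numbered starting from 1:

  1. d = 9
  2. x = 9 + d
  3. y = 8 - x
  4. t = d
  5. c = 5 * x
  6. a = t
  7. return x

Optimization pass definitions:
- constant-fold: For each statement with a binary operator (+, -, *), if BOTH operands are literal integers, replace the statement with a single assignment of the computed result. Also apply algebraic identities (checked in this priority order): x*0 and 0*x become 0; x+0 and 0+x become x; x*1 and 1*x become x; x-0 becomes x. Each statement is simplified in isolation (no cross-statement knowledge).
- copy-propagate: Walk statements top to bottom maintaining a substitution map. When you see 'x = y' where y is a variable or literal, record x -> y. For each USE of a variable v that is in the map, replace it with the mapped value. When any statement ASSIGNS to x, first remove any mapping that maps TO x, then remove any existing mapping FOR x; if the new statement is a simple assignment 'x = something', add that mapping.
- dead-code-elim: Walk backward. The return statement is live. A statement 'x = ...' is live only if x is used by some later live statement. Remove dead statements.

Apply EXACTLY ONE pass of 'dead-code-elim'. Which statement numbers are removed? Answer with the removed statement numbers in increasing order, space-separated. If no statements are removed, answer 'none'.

Backward liveness scan:
Stmt 1 'd = 9': KEEP (d is live); live-in = []
Stmt 2 'x = 9 + d': KEEP (x is live); live-in = ['d']
Stmt 3 'y = 8 - x': DEAD (y not in live set ['x'])
Stmt 4 't = d': DEAD (t not in live set ['x'])
Stmt 5 'c = 5 * x': DEAD (c not in live set ['x'])
Stmt 6 'a = t': DEAD (a not in live set ['x'])
Stmt 7 'return x': KEEP (return); live-in = ['x']
Removed statement numbers: [3, 4, 5, 6]
Surviving IR:
  d = 9
  x = 9 + d
  return x

Answer: 3 4 5 6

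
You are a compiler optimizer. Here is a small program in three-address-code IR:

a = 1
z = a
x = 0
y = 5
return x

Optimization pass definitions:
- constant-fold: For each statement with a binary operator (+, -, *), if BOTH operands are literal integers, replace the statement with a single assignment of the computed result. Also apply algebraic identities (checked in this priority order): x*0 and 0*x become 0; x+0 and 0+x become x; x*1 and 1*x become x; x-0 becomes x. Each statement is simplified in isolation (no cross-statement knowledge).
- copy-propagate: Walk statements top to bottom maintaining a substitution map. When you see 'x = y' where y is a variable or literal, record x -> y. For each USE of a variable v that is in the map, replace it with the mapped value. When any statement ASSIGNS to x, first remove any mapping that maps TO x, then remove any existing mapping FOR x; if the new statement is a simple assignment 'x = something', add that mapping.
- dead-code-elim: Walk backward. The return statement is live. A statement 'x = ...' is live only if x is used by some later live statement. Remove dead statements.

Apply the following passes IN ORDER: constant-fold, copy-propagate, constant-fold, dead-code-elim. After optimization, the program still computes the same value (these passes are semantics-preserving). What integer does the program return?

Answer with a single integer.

Initial IR:
  a = 1
  z = a
  x = 0
  y = 5
  return x
After constant-fold (5 stmts):
  a = 1
  z = a
  x = 0
  y = 5
  return x
After copy-propagate (5 stmts):
  a = 1
  z = 1
  x = 0
  y = 5
  return 0
After constant-fold (5 stmts):
  a = 1
  z = 1
  x = 0
  y = 5
  return 0
After dead-code-elim (1 stmts):
  return 0
Evaluate:
  a = 1  =>  a = 1
  z = a  =>  z = 1
  x = 0  =>  x = 0
  y = 5  =>  y = 5
  return x = 0

Answer: 0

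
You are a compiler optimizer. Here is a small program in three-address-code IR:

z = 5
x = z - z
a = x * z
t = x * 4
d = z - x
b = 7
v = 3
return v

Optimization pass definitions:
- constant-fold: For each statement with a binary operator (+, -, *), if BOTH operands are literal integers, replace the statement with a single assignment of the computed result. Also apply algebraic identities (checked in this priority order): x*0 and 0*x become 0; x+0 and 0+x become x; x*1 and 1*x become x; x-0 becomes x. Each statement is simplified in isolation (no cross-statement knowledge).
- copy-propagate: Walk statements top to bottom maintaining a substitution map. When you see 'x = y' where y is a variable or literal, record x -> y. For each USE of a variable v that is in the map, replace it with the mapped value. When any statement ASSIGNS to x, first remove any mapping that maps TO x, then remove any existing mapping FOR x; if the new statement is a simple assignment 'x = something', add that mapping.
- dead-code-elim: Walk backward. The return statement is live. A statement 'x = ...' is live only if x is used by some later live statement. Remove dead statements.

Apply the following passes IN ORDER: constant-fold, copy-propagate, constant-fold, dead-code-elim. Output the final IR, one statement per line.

Answer: return 3

Derivation:
Initial IR:
  z = 5
  x = z - z
  a = x * z
  t = x * 4
  d = z - x
  b = 7
  v = 3
  return v
After constant-fold (8 stmts):
  z = 5
  x = z - z
  a = x * z
  t = x * 4
  d = z - x
  b = 7
  v = 3
  return v
After copy-propagate (8 stmts):
  z = 5
  x = 5 - 5
  a = x * 5
  t = x * 4
  d = 5 - x
  b = 7
  v = 3
  return 3
After constant-fold (8 stmts):
  z = 5
  x = 0
  a = x * 5
  t = x * 4
  d = 5 - x
  b = 7
  v = 3
  return 3
After dead-code-elim (1 stmts):
  return 3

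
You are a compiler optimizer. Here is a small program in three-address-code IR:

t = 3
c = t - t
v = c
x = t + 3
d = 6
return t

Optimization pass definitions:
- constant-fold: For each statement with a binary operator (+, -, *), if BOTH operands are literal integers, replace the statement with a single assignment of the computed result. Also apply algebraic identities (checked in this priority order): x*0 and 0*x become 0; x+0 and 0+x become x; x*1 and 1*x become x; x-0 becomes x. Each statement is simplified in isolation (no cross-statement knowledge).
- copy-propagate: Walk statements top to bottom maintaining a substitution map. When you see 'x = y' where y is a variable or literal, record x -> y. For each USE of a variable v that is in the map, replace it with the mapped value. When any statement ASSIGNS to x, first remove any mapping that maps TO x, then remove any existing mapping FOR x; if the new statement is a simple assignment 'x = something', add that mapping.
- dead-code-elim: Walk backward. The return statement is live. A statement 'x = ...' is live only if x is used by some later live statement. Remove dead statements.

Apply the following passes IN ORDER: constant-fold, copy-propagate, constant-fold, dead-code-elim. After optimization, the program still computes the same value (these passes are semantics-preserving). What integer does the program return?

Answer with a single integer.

Initial IR:
  t = 3
  c = t - t
  v = c
  x = t + 3
  d = 6
  return t
After constant-fold (6 stmts):
  t = 3
  c = t - t
  v = c
  x = t + 3
  d = 6
  return t
After copy-propagate (6 stmts):
  t = 3
  c = 3 - 3
  v = c
  x = 3 + 3
  d = 6
  return 3
After constant-fold (6 stmts):
  t = 3
  c = 0
  v = c
  x = 6
  d = 6
  return 3
After dead-code-elim (1 stmts):
  return 3
Evaluate:
  t = 3  =>  t = 3
  c = t - t  =>  c = 0
  v = c  =>  v = 0
  x = t + 3  =>  x = 6
  d = 6  =>  d = 6
  return t = 3

Answer: 3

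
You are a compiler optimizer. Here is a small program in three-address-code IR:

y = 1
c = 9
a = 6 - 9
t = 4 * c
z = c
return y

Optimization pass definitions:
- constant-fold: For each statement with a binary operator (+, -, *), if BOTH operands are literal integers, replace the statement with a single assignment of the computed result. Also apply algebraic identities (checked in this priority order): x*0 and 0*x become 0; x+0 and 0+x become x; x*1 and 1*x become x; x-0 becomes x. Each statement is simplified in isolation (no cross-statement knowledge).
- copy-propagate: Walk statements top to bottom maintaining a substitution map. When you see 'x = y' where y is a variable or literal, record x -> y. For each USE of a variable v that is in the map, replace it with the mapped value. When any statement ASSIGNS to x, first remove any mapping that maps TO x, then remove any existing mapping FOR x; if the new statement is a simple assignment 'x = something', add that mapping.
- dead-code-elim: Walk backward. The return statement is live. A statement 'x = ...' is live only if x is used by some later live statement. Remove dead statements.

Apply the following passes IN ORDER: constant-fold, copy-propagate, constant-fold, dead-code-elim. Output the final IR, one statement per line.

Initial IR:
  y = 1
  c = 9
  a = 6 - 9
  t = 4 * c
  z = c
  return y
After constant-fold (6 stmts):
  y = 1
  c = 9
  a = -3
  t = 4 * c
  z = c
  return y
After copy-propagate (6 stmts):
  y = 1
  c = 9
  a = -3
  t = 4 * 9
  z = 9
  return 1
After constant-fold (6 stmts):
  y = 1
  c = 9
  a = -3
  t = 36
  z = 9
  return 1
After dead-code-elim (1 stmts):
  return 1

Answer: return 1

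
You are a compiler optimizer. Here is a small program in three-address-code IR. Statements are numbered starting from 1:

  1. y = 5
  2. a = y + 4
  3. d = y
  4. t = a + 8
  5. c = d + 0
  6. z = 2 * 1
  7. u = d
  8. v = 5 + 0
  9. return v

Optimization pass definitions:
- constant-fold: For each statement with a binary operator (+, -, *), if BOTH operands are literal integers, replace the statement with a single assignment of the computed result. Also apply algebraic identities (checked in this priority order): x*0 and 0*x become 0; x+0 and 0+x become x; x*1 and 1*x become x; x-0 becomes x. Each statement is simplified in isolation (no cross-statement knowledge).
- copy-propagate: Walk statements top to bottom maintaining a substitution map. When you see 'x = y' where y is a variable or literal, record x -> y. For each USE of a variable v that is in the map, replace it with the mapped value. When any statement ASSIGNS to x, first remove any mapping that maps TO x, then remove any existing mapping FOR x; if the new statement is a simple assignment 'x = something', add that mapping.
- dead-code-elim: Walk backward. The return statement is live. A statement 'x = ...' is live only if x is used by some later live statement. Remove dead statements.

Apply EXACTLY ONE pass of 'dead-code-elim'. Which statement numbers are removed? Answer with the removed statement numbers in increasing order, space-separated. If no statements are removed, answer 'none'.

Answer: 1 2 3 4 5 6 7

Derivation:
Backward liveness scan:
Stmt 1 'y = 5': DEAD (y not in live set [])
Stmt 2 'a = y + 4': DEAD (a not in live set [])
Stmt 3 'd = y': DEAD (d not in live set [])
Stmt 4 't = a + 8': DEAD (t not in live set [])
Stmt 5 'c = d + 0': DEAD (c not in live set [])
Stmt 6 'z = 2 * 1': DEAD (z not in live set [])
Stmt 7 'u = d': DEAD (u not in live set [])
Stmt 8 'v = 5 + 0': KEEP (v is live); live-in = []
Stmt 9 'return v': KEEP (return); live-in = ['v']
Removed statement numbers: [1, 2, 3, 4, 5, 6, 7]
Surviving IR:
  v = 5 + 0
  return v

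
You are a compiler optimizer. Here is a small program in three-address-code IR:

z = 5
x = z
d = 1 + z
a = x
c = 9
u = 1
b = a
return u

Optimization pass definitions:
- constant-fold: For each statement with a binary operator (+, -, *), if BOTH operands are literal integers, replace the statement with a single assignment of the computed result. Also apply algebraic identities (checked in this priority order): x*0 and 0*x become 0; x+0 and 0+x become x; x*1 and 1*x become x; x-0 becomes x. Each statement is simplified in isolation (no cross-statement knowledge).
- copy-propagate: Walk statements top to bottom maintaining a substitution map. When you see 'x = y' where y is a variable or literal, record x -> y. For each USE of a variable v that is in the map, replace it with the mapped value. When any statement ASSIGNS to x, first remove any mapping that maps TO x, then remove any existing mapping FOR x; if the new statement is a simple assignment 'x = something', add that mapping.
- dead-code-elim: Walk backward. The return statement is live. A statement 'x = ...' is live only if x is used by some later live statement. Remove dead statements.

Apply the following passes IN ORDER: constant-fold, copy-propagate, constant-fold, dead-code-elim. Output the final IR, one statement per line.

Initial IR:
  z = 5
  x = z
  d = 1 + z
  a = x
  c = 9
  u = 1
  b = a
  return u
After constant-fold (8 stmts):
  z = 5
  x = z
  d = 1 + z
  a = x
  c = 9
  u = 1
  b = a
  return u
After copy-propagate (8 stmts):
  z = 5
  x = 5
  d = 1 + 5
  a = 5
  c = 9
  u = 1
  b = 5
  return 1
After constant-fold (8 stmts):
  z = 5
  x = 5
  d = 6
  a = 5
  c = 9
  u = 1
  b = 5
  return 1
After dead-code-elim (1 stmts):
  return 1

Answer: return 1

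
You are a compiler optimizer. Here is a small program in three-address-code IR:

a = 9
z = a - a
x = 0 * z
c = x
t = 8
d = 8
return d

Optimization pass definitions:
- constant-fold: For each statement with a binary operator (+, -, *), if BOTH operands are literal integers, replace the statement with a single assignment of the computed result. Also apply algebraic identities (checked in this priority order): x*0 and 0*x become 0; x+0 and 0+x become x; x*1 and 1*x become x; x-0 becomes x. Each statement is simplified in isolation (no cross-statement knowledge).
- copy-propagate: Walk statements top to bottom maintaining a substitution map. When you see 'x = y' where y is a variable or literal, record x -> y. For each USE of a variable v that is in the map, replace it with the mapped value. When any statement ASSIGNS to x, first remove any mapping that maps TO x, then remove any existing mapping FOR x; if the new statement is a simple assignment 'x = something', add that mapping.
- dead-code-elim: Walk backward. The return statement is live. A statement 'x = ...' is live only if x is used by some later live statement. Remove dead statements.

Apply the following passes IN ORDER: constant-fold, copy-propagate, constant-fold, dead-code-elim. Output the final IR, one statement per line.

Initial IR:
  a = 9
  z = a - a
  x = 0 * z
  c = x
  t = 8
  d = 8
  return d
After constant-fold (7 stmts):
  a = 9
  z = a - a
  x = 0
  c = x
  t = 8
  d = 8
  return d
After copy-propagate (7 stmts):
  a = 9
  z = 9 - 9
  x = 0
  c = 0
  t = 8
  d = 8
  return 8
After constant-fold (7 stmts):
  a = 9
  z = 0
  x = 0
  c = 0
  t = 8
  d = 8
  return 8
After dead-code-elim (1 stmts):
  return 8

Answer: return 8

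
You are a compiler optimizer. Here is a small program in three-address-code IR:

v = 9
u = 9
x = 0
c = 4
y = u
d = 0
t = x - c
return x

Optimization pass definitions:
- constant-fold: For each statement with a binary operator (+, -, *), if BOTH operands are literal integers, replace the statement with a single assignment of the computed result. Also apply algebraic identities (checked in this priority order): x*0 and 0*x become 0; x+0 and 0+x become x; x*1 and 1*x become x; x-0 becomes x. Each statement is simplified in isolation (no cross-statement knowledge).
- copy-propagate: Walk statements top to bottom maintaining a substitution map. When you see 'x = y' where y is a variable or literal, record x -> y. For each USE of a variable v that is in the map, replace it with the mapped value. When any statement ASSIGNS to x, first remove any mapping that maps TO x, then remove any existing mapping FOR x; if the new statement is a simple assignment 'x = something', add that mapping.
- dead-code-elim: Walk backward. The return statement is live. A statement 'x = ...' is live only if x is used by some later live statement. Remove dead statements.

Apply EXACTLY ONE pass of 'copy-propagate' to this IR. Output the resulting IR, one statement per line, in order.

Answer: v = 9
u = 9
x = 0
c = 4
y = 9
d = 0
t = 0 - 4
return 0

Derivation:
Applying copy-propagate statement-by-statement:
  [1] v = 9  (unchanged)
  [2] u = 9  (unchanged)
  [3] x = 0  (unchanged)
  [4] c = 4  (unchanged)
  [5] y = u  -> y = 9
  [6] d = 0  (unchanged)
  [7] t = x - c  -> t = 0 - 4
  [8] return x  -> return 0
Result (8 stmts):
  v = 9
  u = 9
  x = 0
  c = 4
  y = 9
  d = 0
  t = 0 - 4
  return 0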